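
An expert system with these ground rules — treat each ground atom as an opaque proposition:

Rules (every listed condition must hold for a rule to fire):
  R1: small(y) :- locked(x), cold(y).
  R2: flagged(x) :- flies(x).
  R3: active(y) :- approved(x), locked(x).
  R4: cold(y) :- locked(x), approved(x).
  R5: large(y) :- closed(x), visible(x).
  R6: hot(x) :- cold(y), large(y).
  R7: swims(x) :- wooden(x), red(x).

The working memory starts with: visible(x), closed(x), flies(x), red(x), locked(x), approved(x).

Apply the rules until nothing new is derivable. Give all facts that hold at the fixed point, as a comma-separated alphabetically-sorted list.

Round 1: R2 [flagged(x) :- flies(x).]; R3 [active(y) :- approved(x), locked(x).]; R4 [cold(y) :- locked(x), approved(x).]; R5 [large(y) :- closed(x), visible(x).]. Adds flagged(x), active(y), cold(y), large(y).
Round 2: R1 [small(y) :- locked(x), cold(y).]; R6 [hot(x) :- cold(y), large(y).]. Adds small(y), hot(x).

active(y), approved(x), closed(x), cold(y), flagged(x), flies(x), hot(x), large(y), locked(x), red(x), small(y), visible(x)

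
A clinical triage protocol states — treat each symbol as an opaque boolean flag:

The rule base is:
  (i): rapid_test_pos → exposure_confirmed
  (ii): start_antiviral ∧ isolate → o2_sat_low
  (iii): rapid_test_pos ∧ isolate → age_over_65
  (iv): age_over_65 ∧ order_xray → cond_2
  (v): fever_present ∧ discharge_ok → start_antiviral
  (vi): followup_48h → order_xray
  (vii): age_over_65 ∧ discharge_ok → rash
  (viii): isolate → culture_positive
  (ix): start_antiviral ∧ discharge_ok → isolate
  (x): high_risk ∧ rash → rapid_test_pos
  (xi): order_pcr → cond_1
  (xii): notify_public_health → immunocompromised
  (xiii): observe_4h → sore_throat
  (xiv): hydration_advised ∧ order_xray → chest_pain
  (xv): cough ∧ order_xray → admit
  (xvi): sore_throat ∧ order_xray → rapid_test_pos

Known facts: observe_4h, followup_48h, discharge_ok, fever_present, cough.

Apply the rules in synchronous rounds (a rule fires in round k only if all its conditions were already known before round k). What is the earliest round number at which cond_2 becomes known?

4

Round 1: (v) [fever_present ∧ discharge_ok → start_antiviral]; (vi) [followup_48h → order_xray]; (xiii) [observe_4h → sore_throat]. Adds start_antiviral, order_xray, sore_throat.
Round 2: (ix) [start_antiviral ∧ discharge_ok → isolate]; (xv) [cough ∧ order_xray → admit]; (xvi) [sore_throat ∧ order_xray → rapid_test_pos]. Adds isolate, admit, rapid_test_pos.
Round 3: (i) [rapid_test_pos → exposure_confirmed]; (ii) [start_antiviral ∧ isolate → o2_sat_low]; (iii) [rapid_test_pos ∧ isolate → age_over_65]; (viii) [isolate → culture_positive]. Adds exposure_confirmed, o2_sat_low, age_over_65, culture_positive.
Round 4: (iv) [age_over_65 ∧ order_xray → cond_2]; (vii) [age_over_65 ∧ discharge_ok → rash]. Adds cond_2, rash.
cond_2 first appears in round 4.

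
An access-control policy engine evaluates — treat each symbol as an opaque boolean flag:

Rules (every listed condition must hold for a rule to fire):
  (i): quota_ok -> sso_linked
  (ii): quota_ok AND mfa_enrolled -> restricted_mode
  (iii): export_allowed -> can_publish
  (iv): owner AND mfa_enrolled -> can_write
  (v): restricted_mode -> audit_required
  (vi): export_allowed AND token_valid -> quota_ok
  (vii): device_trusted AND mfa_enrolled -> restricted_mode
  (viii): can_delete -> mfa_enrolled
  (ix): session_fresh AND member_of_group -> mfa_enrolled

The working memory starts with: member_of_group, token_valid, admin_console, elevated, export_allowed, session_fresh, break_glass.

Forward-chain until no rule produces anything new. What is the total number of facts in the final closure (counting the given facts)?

Round 1 fires (iii), (vi), (ix), giving can_publish, quota_ok, mfa_enrolled.
Round 2 fires (i), (ii), giving sso_linked, restricted_mode.
Round 3 fires (v), giving audit_required.
Closure: {admin_console, audit_required, break_glass, can_publish, elevated, export_allowed, member_of_group, mfa_enrolled, quota_ok, restricted_mode, session_fresh, sso_linked, token_valid} — 13 facts.

13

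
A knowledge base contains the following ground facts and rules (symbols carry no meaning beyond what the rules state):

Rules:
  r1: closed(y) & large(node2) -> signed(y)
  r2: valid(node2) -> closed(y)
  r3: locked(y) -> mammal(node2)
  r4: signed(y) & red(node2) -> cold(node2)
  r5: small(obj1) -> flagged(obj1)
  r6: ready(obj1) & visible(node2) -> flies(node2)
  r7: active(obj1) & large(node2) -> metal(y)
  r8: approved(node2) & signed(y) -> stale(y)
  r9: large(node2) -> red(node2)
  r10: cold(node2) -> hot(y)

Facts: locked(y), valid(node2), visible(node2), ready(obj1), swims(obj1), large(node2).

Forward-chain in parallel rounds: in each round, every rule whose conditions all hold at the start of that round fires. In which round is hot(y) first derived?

Round 1 — r2, r3, r6, r9, derive closed(y), mammal(node2), flies(node2), red(node2).
Round 2 — r1, derive signed(y).
Round 3 — r4, derive cold(node2).
Round 4 — r10, derive hot(y).
hot(y) first appears in round 4.

4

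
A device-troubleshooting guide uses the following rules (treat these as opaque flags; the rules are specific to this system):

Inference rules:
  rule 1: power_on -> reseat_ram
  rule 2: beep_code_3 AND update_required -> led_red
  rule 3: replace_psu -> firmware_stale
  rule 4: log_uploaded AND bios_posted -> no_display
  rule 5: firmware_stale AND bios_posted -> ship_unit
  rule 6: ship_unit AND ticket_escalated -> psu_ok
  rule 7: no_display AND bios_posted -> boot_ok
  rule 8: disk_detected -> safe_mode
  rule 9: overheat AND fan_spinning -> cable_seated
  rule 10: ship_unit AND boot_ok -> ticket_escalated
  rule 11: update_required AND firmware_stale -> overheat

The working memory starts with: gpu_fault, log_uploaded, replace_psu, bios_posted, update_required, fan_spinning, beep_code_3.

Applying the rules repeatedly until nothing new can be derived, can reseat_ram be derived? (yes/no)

no

Round 1: rule 2 [beep_code_3 AND update_required -> led_red]; rule 3 [replace_psu -> firmware_stale]; rule 4 [log_uploaded AND bios_posted -> no_display]. Adds led_red, firmware_stale, no_display.
Round 2: rule 5 [firmware_stale AND bios_posted -> ship_unit]; rule 7 [no_display AND bios_posted -> boot_ok]; rule 11 [update_required AND firmware_stale -> overheat]. Adds ship_unit, boot_ok, overheat.
Round 3: rule 9 [overheat AND fan_spinning -> cable_seated]; rule 10 [ship_unit AND boot_ok -> ticket_escalated]. Adds cable_seated, ticket_escalated.
Round 4: rule 6 [ship_unit AND ticket_escalated -> psu_ok]. Adds psu_ok.
Fixed point reached. reseat_ram is concluded only by rule 1; rule 1 needs power_on (never derived).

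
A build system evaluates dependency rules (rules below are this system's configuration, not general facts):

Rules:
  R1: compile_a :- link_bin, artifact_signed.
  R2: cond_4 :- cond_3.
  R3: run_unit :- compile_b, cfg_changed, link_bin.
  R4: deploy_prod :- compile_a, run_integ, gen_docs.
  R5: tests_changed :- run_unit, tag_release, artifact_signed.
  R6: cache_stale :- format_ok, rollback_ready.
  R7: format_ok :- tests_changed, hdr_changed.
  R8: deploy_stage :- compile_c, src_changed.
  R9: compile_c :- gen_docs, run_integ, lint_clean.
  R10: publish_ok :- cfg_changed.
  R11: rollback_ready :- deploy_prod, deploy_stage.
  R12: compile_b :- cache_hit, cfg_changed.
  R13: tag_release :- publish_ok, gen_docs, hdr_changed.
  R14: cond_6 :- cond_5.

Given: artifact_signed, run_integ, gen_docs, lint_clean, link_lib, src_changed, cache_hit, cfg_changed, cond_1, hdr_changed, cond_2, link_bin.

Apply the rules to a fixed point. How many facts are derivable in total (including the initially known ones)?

24

Round 1: R1 [compile_a :- link_bin, artifact_signed.]; R9 [compile_c :- gen_docs, run_integ, lint_clean.]; R10 [publish_ok :- cfg_changed.]; R12 [compile_b :- cache_hit, cfg_changed.]. New: compile_a, compile_c, publish_ok, compile_b.
Round 2: R3 [run_unit :- compile_b, cfg_changed, link_bin.]; R4 [deploy_prod :- compile_a, run_integ, gen_docs.]; R8 [deploy_stage :- compile_c, src_changed.]; R13 [tag_release :- publish_ok, gen_docs, hdr_changed.]. New: run_unit, deploy_prod, deploy_stage, tag_release.
Round 3: R5 [tests_changed :- run_unit, tag_release, artifact_signed.]; R11 [rollback_ready :- deploy_prod, deploy_stage.]. New: tests_changed, rollback_ready.
Round 4: R7 [format_ok :- tests_changed, hdr_changed.]. New: format_ok.
Round 5: R6 [cache_stale :- format_ok, rollback_ready.]. New: cache_stale.
Closure: {artifact_signed, cache_hit, cache_stale, cfg_changed, compile_a, compile_b, compile_c, cond_1, cond_2, deploy_prod, deploy_stage, format_ok, gen_docs, hdr_changed, link_bin, link_lib, lint_clean, publish_ok, rollback_ready, run_integ, run_unit, src_changed, tag_release, tests_changed} — 24 facts.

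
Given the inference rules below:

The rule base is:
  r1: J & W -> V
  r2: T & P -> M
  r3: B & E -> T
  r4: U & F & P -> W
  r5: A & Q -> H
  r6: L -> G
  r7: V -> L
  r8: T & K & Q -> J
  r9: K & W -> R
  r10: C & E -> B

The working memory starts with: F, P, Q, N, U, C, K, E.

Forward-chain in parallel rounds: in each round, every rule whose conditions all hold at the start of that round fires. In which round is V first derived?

Round 1 — r4, r10, derive W, B.
Round 2 — r3, r9, derive T, R.
Round 3 — r2, r8, derive M, J.
Round 4 — r1, derive V.
V first appears in round 4.

4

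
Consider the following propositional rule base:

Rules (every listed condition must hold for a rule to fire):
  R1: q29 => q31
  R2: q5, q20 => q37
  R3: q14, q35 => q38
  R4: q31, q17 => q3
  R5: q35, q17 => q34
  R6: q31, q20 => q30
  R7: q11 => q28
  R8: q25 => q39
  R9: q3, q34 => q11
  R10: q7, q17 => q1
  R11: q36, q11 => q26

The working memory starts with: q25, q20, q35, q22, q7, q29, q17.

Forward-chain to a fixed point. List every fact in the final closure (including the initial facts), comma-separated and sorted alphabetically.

Round 1 fires R1, R5, R8, R10, giving q31, q34, q39, q1.
Round 2 fires R4, R6, giving q3, q30.
Round 3 fires R9, giving q11.
Round 4 fires R7, giving q28.

q1, q11, q17, q20, q22, q25, q28, q29, q3, q30, q31, q34, q35, q39, q7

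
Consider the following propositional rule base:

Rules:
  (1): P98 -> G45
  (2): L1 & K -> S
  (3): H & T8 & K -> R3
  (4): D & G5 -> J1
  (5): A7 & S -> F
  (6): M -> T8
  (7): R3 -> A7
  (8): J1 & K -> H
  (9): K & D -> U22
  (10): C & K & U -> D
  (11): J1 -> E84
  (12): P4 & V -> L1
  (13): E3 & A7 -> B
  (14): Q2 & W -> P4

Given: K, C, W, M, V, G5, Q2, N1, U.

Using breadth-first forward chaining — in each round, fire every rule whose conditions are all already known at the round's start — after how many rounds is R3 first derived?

4

Round 1 fires (6), (10), (14), giving T8, D, P4.
Round 2 fires (4), (9), (12), giving J1, U22, L1.
Round 3 fires (2), (8), (11), giving S, H, E84.
Round 4 fires (3), giving R3.
R3 first appears in round 4.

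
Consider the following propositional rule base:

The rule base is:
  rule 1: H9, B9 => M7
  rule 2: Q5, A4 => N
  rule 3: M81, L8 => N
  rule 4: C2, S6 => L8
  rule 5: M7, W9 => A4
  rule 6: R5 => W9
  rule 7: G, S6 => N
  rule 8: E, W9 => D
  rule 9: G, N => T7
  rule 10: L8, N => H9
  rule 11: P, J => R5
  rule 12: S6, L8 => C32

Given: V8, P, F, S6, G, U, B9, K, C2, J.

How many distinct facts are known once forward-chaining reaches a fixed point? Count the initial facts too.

Round 1 — rule 4, rule 7, rule 11, derive L8, N, R5.
Round 2 — rule 6, rule 9, rule 10, rule 12, derive W9, T7, H9, C32.
Round 3 — rule 1, derive M7.
Round 4 — rule 5, derive A4.
Closure: {A4, B9, C2, C32, F, G, H9, J, K, L8, M7, N, P, R5, S6, T7, U, V8, W9} — 19 facts.

19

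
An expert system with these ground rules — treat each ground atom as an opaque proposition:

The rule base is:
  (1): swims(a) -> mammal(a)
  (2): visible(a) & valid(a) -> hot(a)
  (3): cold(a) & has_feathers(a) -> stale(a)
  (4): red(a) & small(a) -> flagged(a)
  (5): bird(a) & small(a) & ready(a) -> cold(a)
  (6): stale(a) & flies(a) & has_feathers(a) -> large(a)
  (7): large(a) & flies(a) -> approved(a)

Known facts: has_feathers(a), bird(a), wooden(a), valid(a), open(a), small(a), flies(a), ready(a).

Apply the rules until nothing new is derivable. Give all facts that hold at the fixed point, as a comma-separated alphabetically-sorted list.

Round 1: (5) [bird(a) & small(a) & ready(a) -> cold(a)]. Adds cold(a).
Round 2: (3) [cold(a) & has_feathers(a) -> stale(a)]. Adds stale(a).
Round 3: (6) [stale(a) & flies(a) & has_feathers(a) -> large(a)]. Adds large(a).
Round 4: (7) [large(a) & flies(a) -> approved(a)]. Adds approved(a).

approved(a), bird(a), cold(a), flies(a), has_feathers(a), large(a), open(a), ready(a), small(a), stale(a), valid(a), wooden(a)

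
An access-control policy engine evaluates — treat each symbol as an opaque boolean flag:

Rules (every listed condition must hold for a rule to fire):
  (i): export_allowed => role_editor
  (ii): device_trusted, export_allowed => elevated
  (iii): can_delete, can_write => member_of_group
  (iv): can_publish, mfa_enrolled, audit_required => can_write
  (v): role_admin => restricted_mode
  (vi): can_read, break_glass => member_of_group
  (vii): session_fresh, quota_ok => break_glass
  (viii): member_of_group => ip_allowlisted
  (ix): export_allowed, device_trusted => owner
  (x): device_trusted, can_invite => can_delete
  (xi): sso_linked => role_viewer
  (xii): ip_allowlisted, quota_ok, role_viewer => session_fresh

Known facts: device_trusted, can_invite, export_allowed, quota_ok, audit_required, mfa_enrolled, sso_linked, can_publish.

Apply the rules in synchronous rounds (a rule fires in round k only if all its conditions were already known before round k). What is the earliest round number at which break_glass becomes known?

5

Round 1: (i) [export_allowed => role_editor]; (ii) [device_trusted, export_allowed => elevated]; (iv) [can_publish, mfa_enrolled, audit_required => can_write]; (ix) [export_allowed, device_trusted => owner]; (x) [device_trusted, can_invite => can_delete]; (xi) [sso_linked => role_viewer]. New: role_editor, elevated, can_write, owner, can_delete, role_viewer.
Round 2: (iii) [can_delete, can_write => member_of_group]. New: member_of_group.
Round 3: (viii) [member_of_group => ip_allowlisted]. New: ip_allowlisted.
Round 4: (xii) [ip_allowlisted, quota_ok, role_viewer => session_fresh]. New: session_fresh.
Round 5: (vii) [session_fresh, quota_ok => break_glass]. New: break_glass.
break_glass first appears in round 5.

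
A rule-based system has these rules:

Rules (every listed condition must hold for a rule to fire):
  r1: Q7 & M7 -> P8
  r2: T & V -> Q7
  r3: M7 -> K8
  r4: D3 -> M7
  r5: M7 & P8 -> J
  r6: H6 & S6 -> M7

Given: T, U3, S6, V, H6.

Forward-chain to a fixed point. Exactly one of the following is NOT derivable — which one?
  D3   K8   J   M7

Round 1: r2 [T & V -> Q7]; r6 [H6 & S6 -> M7]. Adds Q7, M7.
Round 2: r1 [Q7 & M7 -> P8]; r3 [M7 -> K8]. Adds P8, K8.
Round 3: r5 [M7 & P8 -> J]. Adds J.
Derived: J (round 3), M7 (round 1), K8 (round 2). D3 never appears in any round.

D3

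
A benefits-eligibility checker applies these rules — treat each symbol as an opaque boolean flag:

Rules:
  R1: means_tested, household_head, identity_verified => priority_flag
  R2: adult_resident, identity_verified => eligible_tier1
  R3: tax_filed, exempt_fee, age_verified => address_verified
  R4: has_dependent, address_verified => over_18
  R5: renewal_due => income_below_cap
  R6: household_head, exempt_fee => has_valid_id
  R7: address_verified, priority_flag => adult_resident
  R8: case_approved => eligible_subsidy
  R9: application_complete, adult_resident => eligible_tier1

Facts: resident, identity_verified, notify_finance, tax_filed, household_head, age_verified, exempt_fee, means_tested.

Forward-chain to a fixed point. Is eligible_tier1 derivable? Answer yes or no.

Round 1 — R1, R3, R6, derive priority_flag, address_verified, has_valid_id.
Round 2 — R7, derive adult_resident.
Round 3 — R2, derive eligible_tier1.
eligible_tier1 appears in round 3, so it is derivable.

yes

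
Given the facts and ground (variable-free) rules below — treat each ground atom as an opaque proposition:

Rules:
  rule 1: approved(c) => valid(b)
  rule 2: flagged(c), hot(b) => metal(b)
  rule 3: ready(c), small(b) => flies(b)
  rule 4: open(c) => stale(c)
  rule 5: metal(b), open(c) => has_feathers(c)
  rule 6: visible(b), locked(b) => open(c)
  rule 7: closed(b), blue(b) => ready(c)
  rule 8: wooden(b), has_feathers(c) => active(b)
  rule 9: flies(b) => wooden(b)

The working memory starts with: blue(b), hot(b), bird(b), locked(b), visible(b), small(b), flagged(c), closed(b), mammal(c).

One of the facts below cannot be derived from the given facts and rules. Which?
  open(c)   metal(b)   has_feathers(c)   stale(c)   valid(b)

valid(b)

Round 1 — rule 2, rule 6, rule 7, derive metal(b), open(c), ready(c).
Round 2 — rule 3, rule 4, rule 5, derive flies(b), stale(c), has_feathers(c).
Round 3 — rule 9, derive wooden(b).
Round 4 — rule 8, derive active(b).
Derived: stale(c) (round 2), has_feathers(c) (round 2), open(c) (round 1), metal(b) (round 1). valid(b) never appears in any round.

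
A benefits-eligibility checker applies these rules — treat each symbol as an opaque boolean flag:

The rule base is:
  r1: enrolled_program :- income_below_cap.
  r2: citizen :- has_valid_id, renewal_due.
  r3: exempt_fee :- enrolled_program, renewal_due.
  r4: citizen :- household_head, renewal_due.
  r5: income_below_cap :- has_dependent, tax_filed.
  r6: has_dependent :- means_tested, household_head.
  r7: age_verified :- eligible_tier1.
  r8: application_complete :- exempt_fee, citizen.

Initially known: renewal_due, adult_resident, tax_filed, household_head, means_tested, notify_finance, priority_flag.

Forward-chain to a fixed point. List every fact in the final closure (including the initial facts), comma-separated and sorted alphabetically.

adult_resident, application_complete, citizen, enrolled_program, exempt_fee, has_dependent, household_head, income_below_cap, means_tested, notify_finance, priority_flag, renewal_due, tax_filed

Round 1: r4 [citizen :- household_head, renewal_due.]; r6 [has_dependent :- means_tested, household_head.]. New: citizen, has_dependent.
Round 2: r5 [income_below_cap :- has_dependent, tax_filed.]. New: income_below_cap.
Round 3: r1 [enrolled_program :- income_below_cap.]. New: enrolled_program.
Round 4: r3 [exempt_fee :- enrolled_program, renewal_due.]. New: exempt_fee.
Round 5: r8 [application_complete :- exempt_fee, citizen.]. New: application_complete.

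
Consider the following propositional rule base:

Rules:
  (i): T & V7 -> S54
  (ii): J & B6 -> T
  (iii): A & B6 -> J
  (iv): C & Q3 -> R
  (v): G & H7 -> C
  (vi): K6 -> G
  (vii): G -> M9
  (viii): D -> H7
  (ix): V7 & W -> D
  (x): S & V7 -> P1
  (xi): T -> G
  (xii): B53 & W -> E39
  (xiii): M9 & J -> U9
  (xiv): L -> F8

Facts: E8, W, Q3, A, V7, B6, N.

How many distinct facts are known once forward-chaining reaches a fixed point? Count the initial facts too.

Round 1 fires (iii), (ix), giving J, D.
Round 2 fires (ii), (viii), giving T, H7.
Round 3 fires (i), (xi), giving S54, G.
Round 4 fires (v), (vii), giving C, M9.
Round 5 fires (iv), (xiii), giving R, U9.
Closure: {A, B6, C, D, E8, G, H7, J, M9, N, Q3, R, S54, T, U9, V7, W} — 17 facts.

17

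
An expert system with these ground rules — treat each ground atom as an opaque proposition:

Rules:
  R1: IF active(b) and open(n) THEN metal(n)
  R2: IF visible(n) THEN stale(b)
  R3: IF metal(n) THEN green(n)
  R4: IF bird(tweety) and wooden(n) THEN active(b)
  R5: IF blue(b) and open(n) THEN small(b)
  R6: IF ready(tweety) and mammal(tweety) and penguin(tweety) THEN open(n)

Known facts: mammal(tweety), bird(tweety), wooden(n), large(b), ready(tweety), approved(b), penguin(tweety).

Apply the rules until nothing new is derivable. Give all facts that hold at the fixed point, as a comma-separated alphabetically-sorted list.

Round 1: R4 [IF bird(tweety) and wooden(n) THEN active(b)]; R6 [IF ready(tweety) and mammal(tweety) and penguin(tweety) THEN open(n)]. New: active(b), open(n).
Round 2: R1 [IF active(b) and open(n) THEN metal(n)]. New: metal(n).
Round 3: R3 [IF metal(n) THEN green(n)]. New: green(n).

active(b), approved(b), bird(tweety), green(n), large(b), mammal(tweety), metal(n), open(n), penguin(tweety), ready(tweety), wooden(n)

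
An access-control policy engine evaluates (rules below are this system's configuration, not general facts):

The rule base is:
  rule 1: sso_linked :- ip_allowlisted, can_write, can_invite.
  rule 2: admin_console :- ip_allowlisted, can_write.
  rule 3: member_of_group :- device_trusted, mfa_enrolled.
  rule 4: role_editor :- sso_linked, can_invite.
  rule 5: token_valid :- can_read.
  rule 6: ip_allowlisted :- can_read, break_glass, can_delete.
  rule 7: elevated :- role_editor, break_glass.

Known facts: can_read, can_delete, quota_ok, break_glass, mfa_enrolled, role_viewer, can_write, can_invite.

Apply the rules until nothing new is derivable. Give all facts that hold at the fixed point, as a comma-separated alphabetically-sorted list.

admin_console, break_glass, can_delete, can_invite, can_read, can_write, elevated, ip_allowlisted, mfa_enrolled, quota_ok, role_editor, role_viewer, sso_linked, token_valid

Round 1: rule 5 [token_valid :- can_read.]; rule 6 [ip_allowlisted :- can_read, break_glass, can_delete.]. Adds token_valid, ip_allowlisted.
Round 2: rule 1 [sso_linked :- ip_allowlisted, can_write, can_invite.]; rule 2 [admin_console :- ip_allowlisted, can_write.]. Adds sso_linked, admin_console.
Round 3: rule 4 [role_editor :- sso_linked, can_invite.]. Adds role_editor.
Round 4: rule 7 [elevated :- role_editor, break_glass.]. Adds elevated.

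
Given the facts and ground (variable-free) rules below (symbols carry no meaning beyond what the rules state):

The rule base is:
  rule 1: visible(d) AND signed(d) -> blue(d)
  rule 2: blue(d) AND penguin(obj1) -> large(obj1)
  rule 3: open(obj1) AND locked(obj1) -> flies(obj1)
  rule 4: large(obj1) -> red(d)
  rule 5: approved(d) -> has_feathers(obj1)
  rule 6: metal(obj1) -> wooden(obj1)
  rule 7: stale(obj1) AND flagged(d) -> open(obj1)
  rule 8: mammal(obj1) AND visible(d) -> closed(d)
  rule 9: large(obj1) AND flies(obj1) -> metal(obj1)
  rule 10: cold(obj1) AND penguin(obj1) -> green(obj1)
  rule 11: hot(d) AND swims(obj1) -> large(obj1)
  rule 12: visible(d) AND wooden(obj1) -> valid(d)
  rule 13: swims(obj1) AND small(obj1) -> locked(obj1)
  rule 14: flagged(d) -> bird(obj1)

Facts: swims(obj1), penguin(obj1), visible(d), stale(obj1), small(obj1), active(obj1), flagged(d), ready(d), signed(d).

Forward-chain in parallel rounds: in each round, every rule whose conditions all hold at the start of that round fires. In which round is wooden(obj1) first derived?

Round 1: rule 1 [visible(d) AND signed(d) -> blue(d)]; rule 7 [stale(obj1) AND flagged(d) -> open(obj1)]; rule 13 [swims(obj1) AND small(obj1) -> locked(obj1)]; rule 14 [flagged(d) -> bird(obj1)]. Adds blue(d), open(obj1), locked(obj1), bird(obj1).
Round 2: rule 2 [blue(d) AND penguin(obj1) -> large(obj1)]; rule 3 [open(obj1) AND locked(obj1) -> flies(obj1)]. Adds large(obj1), flies(obj1).
Round 3: rule 4 [large(obj1) -> red(d)]; rule 9 [large(obj1) AND flies(obj1) -> metal(obj1)]. Adds red(d), metal(obj1).
Round 4: rule 6 [metal(obj1) -> wooden(obj1)]. Adds wooden(obj1).
wooden(obj1) first appears in round 4.

4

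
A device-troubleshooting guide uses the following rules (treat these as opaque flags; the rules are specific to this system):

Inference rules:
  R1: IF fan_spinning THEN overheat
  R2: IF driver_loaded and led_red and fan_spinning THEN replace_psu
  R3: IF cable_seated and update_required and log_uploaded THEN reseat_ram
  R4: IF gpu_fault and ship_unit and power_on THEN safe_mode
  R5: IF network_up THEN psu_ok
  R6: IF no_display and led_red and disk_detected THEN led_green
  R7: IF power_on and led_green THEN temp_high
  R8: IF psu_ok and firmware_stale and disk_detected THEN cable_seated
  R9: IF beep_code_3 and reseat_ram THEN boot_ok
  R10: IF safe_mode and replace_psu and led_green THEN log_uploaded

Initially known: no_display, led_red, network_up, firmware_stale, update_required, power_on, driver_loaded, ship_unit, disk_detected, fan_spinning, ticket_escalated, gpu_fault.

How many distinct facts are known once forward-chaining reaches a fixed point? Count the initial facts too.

21

Round 1 fires R1, R2, R4, R5, R6, giving overheat, replace_psu, safe_mode, psu_ok, led_green.
Round 2 fires R7, R8, R10, giving temp_high, cable_seated, log_uploaded.
Round 3 fires R3, giving reseat_ram.
Closure: {cable_seated, disk_detected, driver_loaded, fan_spinning, firmware_stale, gpu_fault, led_green, led_red, log_uploaded, network_up, no_display, overheat, power_on, psu_ok, replace_psu, reseat_ram, safe_mode, ship_unit, temp_high, ticket_escalated, update_required} — 21 facts.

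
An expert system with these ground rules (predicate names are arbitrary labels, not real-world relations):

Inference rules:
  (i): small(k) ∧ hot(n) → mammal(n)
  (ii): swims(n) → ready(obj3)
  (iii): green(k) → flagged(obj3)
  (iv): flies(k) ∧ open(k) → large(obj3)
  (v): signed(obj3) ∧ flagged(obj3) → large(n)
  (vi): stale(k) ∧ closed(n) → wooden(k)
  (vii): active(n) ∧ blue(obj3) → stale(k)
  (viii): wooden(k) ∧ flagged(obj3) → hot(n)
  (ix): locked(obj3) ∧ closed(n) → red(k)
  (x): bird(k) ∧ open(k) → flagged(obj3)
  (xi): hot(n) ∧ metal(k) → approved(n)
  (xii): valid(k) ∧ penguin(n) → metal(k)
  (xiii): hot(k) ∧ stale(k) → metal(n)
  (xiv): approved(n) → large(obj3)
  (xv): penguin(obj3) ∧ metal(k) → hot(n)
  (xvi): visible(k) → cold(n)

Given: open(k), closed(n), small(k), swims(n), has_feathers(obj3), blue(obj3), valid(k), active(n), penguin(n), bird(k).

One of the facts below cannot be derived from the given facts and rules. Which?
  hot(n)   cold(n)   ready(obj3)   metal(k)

cold(n)

Round 1 fires (ii), (vii), (x), (xii), giving ready(obj3), stale(k), flagged(obj3), metal(k).
Round 2 fires (vi), giving wooden(k).
Round 3 fires (viii), giving hot(n).
Round 4 fires (i), (xi), giving mammal(n), approved(n).
Round 5 fires (xiv), giving large(obj3).
Derived: hot(n) (round 3), metal(k) (round 1), ready(obj3) (round 1). cold(n) never appears in any round.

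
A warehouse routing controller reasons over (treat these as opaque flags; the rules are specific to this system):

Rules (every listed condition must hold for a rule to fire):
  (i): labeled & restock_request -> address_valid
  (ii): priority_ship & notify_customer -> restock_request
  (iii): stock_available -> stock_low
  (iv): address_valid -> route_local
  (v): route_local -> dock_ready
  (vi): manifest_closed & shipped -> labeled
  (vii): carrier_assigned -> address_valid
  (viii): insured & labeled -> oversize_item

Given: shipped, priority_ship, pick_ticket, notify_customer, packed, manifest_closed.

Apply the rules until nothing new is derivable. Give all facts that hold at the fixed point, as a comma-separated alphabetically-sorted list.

address_valid, dock_ready, labeled, manifest_closed, notify_customer, packed, pick_ticket, priority_ship, restock_request, route_local, shipped

Round 1: (ii) [priority_ship & notify_customer -> restock_request]; (vi) [manifest_closed & shipped -> labeled]. Adds restock_request, labeled.
Round 2: (i) [labeled & restock_request -> address_valid]. Adds address_valid.
Round 3: (iv) [address_valid -> route_local]. Adds route_local.
Round 4: (v) [route_local -> dock_ready]. Adds dock_ready.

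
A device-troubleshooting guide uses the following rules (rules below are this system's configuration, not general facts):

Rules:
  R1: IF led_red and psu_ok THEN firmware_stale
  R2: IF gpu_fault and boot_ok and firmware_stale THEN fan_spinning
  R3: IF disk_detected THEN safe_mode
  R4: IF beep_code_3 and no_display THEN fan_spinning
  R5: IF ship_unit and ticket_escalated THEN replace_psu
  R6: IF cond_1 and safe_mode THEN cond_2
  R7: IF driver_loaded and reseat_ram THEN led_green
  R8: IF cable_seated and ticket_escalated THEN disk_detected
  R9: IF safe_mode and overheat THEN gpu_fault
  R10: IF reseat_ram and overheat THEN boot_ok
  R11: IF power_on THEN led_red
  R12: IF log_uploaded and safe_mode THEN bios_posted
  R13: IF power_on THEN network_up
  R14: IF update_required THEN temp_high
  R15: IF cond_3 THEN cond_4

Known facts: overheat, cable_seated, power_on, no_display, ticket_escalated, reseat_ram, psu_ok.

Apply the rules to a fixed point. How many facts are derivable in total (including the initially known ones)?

Round 1 — R8, R10, R11, R13, derive disk_detected, boot_ok, led_red, network_up.
Round 2 — R1, R3, derive firmware_stale, safe_mode.
Round 3 — R9, derive gpu_fault.
Round 4 — R2, derive fan_spinning.
Closure: {boot_ok, cable_seated, disk_detected, fan_spinning, firmware_stale, gpu_fault, led_red, network_up, no_display, overheat, power_on, psu_ok, reseat_ram, safe_mode, ticket_escalated} — 15 facts.

15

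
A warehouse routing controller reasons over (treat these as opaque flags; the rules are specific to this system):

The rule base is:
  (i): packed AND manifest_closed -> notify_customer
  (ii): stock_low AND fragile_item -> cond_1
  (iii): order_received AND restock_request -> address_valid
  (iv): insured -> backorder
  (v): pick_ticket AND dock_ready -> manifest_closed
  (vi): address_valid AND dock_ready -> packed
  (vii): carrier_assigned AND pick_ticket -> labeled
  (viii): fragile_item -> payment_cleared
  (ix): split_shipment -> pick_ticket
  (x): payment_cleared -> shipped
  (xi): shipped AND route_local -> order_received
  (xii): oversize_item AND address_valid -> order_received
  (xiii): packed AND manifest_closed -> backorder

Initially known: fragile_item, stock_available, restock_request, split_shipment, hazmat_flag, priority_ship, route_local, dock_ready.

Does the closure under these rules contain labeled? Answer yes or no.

no

Round 1: (viii) [fragile_item -> payment_cleared]; (ix) [split_shipment -> pick_ticket]. New: payment_cleared, pick_ticket.
Round 2: (v) [pick_ticket AND dock_ready -> manifest_closed]; (x) [payment_cleared -> shipped]. New: manifest_closed, shipped.
Round 3: (xi) [shipped AND route_local -> order_received]. New: order_received.
Round 4: (iii) [order_received AND restock_request -> address_valid]. New: address_valid.
Round 5: (vi) [address_valid AND dock_ready -> packed]. New: packed.
Round 6: (i) [packed AND manifest_closed -> notify_customer]; (xiii) [packed AND manifest_closed -> backorder]. New: notify_customer, backorder.
Fixed point reached. labeled is concluded only by (vii); (vii) needs carrier_assigned (never derived).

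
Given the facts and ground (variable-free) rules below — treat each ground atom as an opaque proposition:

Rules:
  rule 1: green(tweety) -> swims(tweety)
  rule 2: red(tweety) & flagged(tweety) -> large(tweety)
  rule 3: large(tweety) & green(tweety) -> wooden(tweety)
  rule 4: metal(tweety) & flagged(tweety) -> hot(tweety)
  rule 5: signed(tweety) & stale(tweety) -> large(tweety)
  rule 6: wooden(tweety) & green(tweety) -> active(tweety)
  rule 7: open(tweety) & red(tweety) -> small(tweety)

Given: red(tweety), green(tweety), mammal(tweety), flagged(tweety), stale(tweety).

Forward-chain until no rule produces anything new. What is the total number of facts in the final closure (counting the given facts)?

Round 1: rule 1 [green(tweety) -> swims(tweety)]; rule 2 [red(tweety) & flagged(tweety) -> large(tweety)]. Adds swims(tweety), large(tweety).
Round 2: rule 3 [large(tweety) & green(tweety) -> wooden(tweety)]. Adds wooden(tweety).
Round 3: rule 6 [wooden(tweety) & green(tweety) -> active(tweety)]. Adds active(tweety).
Closure: {active(tweety), flagged(tweety), green(tweety), large(tweety), mammal(tweety), red(tweety), stale(tweety), swims(tweety), wooden(tweety)} — 9 facts.

9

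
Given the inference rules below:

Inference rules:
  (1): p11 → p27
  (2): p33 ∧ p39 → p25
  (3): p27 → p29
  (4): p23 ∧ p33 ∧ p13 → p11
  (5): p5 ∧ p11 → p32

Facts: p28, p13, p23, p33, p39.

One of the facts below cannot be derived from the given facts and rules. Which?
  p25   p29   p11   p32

p32

Round 1: (2) [p33 ∧ p39 → p25]; (4) [p23 ∧ p33 ∧ p13 → p11]. New: p25, p11.
Round 2: (1) [p11 → p27]. New: p27.
Round 3: (3) [p27 → p29]. New: p29.
Derived: p29 (round 3), p11 (round 1), p25 (round 1). p32 never appears in any round.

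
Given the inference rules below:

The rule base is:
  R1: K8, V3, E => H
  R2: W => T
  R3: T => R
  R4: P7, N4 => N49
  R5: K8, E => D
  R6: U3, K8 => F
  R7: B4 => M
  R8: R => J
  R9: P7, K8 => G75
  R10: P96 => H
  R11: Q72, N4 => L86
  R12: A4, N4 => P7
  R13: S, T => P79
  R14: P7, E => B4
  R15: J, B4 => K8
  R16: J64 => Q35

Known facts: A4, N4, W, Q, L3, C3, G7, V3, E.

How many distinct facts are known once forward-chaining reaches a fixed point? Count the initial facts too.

20

Round 1: R2 [W => T]; R12 [A4, N4 => P7]. Adds T, P7.
Round 2: R3 [T => R]; R4 [P7, N4 => N49]; R14 [P7, E => B4]. Adds R, N49, B4.
Round 3: R7 [B4 => M]; R8 [R => J]. Adds M, J.
Round 4: R15 [J, B4 => K8]. Adds K8.
Round 5: R1 [K8, V3, E => H]; R5 [K8, E => D]; R9 [P7, K8 => G75]. Adds H, D, G75.
Closure: {A4, B4, C3, D, E, G7, G75, H, J, K8, L3, M, N4, N49, P7, Q, R, T, V3, W} — 20 facts.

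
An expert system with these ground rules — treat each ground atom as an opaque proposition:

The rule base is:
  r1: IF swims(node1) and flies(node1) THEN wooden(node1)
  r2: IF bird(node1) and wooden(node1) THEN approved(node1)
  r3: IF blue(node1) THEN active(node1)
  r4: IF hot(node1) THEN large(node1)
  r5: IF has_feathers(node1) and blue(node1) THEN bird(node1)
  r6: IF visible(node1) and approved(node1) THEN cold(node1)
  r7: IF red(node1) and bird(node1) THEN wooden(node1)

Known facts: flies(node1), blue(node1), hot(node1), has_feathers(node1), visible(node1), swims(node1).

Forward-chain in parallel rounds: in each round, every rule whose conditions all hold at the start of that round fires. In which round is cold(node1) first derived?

3

Round 1: r1 [IF swims(node1) and flies(node1) THEN wooden(node1)]; r3 [IF blue(node1) THEN active(node1)]; r4 [IF hot(node1) THEN large(node1)]; r5 [IF has_feathers(node1) and blue(node1) THEN bird(node1)]. Adds wooden(node1), active(node1), large(node1), bird(node1).
Round 2: r2 [IF bird(node1) and wooden(node1) THEN approved(node1)]. Adds approved(node1).
Round 3: r6 [IF visible(node1) and approved(node1) THEN cold(node1)]. Adds cold(node1).
cold(node1) first appears in round 3.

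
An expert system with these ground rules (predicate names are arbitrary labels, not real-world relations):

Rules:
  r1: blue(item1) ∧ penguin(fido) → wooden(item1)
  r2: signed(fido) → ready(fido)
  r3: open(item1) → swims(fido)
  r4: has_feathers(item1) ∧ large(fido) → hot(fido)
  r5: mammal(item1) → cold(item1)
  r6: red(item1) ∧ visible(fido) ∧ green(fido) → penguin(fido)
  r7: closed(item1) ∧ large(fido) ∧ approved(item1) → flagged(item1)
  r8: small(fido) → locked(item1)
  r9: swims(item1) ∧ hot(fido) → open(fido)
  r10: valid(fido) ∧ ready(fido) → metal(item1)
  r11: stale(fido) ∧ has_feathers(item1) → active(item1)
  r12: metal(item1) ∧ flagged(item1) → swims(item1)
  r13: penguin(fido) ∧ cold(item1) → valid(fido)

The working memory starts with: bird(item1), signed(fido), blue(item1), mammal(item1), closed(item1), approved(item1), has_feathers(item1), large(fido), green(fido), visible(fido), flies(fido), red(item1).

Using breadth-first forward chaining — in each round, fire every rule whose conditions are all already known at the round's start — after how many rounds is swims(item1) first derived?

4

Round 1: r2 [signed(fido) → ready(fido)]; r4 [has_feathers(item1) ∧ large(fido) → hot(fido)]; r5 [mammal(item1) → cold(item1)]; r6 [red(item1) ∧ visible(fido) ∧ green(fido) → penguin(fido)]; r7 [closed(item1) ∧ large(fido) ∧ approved(item1) → flagged(item1)]. New: ready(fido), hot(fido), cold(item1), penguin(fido), flagged(item1).
Round 2: r1 [blue(item1) ∧ penguin(fido) → wooden(item1)]; r13 [penguin(fido) ∧ cold(item1) → valid(fido)]. New: wooden(item1), valid(fido).
Round 3: r10 [valid(fido) ∧ ready(fido) → metal(item1)]. New: metal(item1).
Round 4: r12 [metal(item1) ∧ flagged(item1) → swims(item1)]. New: swims(item1).
swims(item1) first appears in round 4.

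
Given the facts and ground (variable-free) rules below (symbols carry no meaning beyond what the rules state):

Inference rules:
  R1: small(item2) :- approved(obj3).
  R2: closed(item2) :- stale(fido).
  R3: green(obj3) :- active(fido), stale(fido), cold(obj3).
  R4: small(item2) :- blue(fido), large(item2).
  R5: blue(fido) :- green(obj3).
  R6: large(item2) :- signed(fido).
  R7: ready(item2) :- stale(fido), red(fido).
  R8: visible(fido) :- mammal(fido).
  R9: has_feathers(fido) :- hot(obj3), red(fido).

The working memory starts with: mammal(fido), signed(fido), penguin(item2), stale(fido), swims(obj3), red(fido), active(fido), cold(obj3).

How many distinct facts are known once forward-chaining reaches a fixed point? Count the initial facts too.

15

Round 1: R2 [closed(item2) :- stale(fido).]; R3 [green(obj3) :- active(fido), stale(fido), cold(obj3).]; R6 [large(item2) :- signed(fido).]; R7 [ready(item2) :- stale(fido), red(fido).]; R8 [visible(fido) :- mammal(fido).]. Adds closed(item2), green(obj3), large(item2), ready(item2), visible(fido).
Round 2: R5 [blue(fido) :- green(obj3).]. Adds blue(fido).
Round 3: R4 [small(item2) :- blue(fido), large(item2).]. Adds small(item2).
Closure: {active(fido), blue(fido), closed(item2), cold(obj3), green(obj3), large(item2), mammal(fido), penguin(item2), ready(item2), red(fido), signed(fido), small(item2), stale(fido), swims(obj3), visible(fido)} — 15 facts.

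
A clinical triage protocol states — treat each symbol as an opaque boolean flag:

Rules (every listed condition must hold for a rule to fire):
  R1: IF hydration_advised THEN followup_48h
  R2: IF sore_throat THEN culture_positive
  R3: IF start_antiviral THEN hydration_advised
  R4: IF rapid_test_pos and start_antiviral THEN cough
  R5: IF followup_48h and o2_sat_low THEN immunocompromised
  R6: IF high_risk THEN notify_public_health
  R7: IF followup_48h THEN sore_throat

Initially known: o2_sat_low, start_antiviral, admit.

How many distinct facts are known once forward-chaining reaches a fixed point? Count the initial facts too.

8

[1] R3 [IF start_antiviral THEN hydration_advised]. ⇒ new: hydration_advised.
[2] R1 [IF hydration_advised THEN followup_48h]. ⇒ new: followup_48h.
[3] R5 [IF followup_48h and o2_sat_low THEN immunocompromised]; R7 [IF followup_48h THEN sore_throat]. ⇒ new: immunocompromised, sore_throat.
[4] R2 [IF sore_throat THEN culture_positive]. ⇒ new: culture_positive.
Closure: {admit, culture_positive, followup_48h, hydration_advised, immunocompromised, o2_sat_low, sore_throat, start_antiviral} — 8 facts.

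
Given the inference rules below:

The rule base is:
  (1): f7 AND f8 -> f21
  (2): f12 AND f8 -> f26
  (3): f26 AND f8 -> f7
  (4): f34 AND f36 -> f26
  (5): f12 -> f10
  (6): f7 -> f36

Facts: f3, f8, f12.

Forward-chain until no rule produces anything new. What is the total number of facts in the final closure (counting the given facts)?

[1] (2) [f12 AND f8 -> f26]; (5) [f12 -> f10]. ⇒ new: f26, f10.
[2] (3) [f26 AND f8 -> f7]. ⇒ new: f7.
[3] (1) [f7 AND f8 -> f21]; (6) [f7 -> f36]. ⇒ new: f21, f36.
Closure: {f10, f12, f21, f26, f3, f36, f7, f8} — 8 facts.

8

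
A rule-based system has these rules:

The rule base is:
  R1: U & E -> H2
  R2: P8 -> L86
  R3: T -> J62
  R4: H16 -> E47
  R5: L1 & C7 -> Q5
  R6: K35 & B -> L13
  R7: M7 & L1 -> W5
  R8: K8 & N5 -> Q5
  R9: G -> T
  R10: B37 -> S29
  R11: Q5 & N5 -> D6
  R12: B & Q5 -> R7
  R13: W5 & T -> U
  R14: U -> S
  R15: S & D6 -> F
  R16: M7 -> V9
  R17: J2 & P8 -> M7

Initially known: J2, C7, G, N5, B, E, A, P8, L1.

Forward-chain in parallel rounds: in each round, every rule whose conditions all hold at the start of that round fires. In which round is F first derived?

Round 1 — R2, R5, R9, R17, derive L86, Q5, T, M7.
Round 2 — R3, R7, R11, R12, R16, derive J62, W5, D6, R7, V9.
Round 3 — R13, derive U.
Round 4 — R1, R14, derive H2, S.
Round 5 — R15, derive F.
F first appears in round 5.

5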